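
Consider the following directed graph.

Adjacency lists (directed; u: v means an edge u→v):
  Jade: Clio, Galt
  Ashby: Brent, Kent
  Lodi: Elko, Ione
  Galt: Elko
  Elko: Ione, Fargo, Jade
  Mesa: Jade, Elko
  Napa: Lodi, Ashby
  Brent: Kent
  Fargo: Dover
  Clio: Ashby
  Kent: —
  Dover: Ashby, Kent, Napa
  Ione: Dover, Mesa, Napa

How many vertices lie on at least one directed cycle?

A vertex is on a directed cycle iff it belongs to a strongly connected component of size ≥ 2 (or has a self-loop).
The vertices on cycles are {Elko, Galt, Ione, Jade, Lodi, Mesa, Napa, Dover, Fargo} — 9 in total.

9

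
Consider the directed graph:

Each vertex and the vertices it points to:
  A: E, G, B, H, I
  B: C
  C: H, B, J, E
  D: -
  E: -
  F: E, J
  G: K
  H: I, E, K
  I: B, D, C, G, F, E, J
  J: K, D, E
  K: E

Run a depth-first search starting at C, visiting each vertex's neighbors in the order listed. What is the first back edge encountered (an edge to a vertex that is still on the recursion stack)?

DFS from C (visiting each vertex's neighbors in the order listed); mark gray on enter, black on exit:
C gray
  H gray
    I gray
      B gray
        B→C: C is gray → back edge
First back edge: B → C.

B->C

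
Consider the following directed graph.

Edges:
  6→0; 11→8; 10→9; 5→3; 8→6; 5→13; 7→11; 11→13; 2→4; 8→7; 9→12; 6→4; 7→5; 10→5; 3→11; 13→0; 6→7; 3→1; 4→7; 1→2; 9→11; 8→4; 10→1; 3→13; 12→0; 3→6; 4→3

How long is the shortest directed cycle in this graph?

3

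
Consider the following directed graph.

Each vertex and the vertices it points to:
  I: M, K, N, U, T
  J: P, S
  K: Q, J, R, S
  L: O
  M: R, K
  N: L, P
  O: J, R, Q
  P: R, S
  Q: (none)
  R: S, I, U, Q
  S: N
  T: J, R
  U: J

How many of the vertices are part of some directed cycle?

A vertex is on a directed cycle iff it belongs to a strongly connected component of size ≥ 2 (or has a self-loop).
The vertices on cycles are {I, J, K, L, M, N, O, P, R, S, T, U} — 12 in total.

12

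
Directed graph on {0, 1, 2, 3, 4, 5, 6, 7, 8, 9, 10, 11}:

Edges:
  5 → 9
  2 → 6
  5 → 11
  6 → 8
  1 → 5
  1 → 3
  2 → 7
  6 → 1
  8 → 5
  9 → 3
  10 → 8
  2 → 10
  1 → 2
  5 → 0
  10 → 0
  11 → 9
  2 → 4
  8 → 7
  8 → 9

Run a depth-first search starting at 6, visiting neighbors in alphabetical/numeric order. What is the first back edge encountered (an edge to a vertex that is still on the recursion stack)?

DFS from 6 (visiting neighbors in alphabetical/numeric order); mark gray on enter, black on exit:
6 gray
  1 gray
    2 gray
      4 gray
      4 black
      2→6: 6 is gray → back edge
First back edge: 2 → 6.

2->6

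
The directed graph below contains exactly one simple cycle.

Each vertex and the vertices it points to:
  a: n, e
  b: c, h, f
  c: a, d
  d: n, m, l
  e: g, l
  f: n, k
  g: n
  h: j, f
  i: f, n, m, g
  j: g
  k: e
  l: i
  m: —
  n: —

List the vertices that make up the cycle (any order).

e, f, i, k, l

DFS with gray/black marking from f:
f gray
  n gray
  n black
  k gray
    e gray
      g gray
        g→n: n black — skip
      g black
      l gray
        i gray
          i→f: f is gray → back edge
Back edge closes the cycle f → k → e → l → i → f; its vertices are {e, f, i, k, l}.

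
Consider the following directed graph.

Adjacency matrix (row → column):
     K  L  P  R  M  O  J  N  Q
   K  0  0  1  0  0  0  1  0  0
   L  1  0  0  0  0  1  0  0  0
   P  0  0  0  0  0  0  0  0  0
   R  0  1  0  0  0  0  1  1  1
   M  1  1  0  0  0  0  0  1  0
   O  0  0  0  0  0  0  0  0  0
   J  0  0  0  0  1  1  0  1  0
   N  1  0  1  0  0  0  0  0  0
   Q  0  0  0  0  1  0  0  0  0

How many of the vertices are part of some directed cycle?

A vertex is on a directed cycle iff it belongs to a strongly connected component of size ≥ 2 (or has a self-loop).
The vertices on cycles are {J, K, L, M, N} — 5 in total.

5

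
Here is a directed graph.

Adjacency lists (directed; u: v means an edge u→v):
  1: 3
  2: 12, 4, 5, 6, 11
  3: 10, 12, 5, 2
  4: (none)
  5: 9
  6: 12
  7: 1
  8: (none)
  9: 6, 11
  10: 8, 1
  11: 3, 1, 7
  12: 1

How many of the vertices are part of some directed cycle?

10

A vertex is on a directed cycle iff it belongs to a strongly connected component of size ≥ 2 (or has a self-loop).
The vertices on cycles are {1, 2, 3, 5, 6, 7, 9, 10, 11, 12} — 10 in total.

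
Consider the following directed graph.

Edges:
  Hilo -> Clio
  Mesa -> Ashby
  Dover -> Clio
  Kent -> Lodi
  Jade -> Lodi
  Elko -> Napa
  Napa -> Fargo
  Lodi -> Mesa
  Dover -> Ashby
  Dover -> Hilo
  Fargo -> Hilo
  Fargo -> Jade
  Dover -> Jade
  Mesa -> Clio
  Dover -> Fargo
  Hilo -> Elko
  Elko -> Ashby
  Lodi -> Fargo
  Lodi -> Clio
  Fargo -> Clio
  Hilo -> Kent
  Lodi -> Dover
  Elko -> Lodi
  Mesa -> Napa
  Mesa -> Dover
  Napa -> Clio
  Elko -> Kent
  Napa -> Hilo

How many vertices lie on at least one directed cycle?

A vertex is on a directed cycle iff it belongs to a strongly connected component of size ≥ 2 (or has a self-loop).
The vertices on cycles are {Elko, Hilo, Jade, Kent, Lodi, Mesa, Napa, Dover, Fargo} — 9 in total.

9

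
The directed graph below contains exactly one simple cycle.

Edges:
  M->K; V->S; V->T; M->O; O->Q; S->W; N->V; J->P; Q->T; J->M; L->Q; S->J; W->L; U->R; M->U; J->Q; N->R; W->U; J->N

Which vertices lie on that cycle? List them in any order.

J, N, S, V

DFS with gray/black marking from J:
J gray
  Q gray
    T gray
    T black
  Q black
  P gray
  P black
  M gray
    U gray
      R gray
      R black
    U black
    O gray
      O→Q: Q black — skip
    O black
    K gray
    K black
  M black
  N gray
    V gray
      S gray
        S→J: J is gray → back edge
Back edge closes the cycle J → N → V → S → J; its vertices are {J, N, S, V}.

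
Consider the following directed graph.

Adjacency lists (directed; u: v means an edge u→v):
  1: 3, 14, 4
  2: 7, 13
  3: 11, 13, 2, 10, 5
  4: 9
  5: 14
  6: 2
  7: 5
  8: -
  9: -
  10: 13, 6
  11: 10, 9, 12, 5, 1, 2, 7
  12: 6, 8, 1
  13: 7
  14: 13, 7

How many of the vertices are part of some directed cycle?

A vertex is on a directed cycle iff it belongs to a strongly connected component of size ≥ 2 (or has a self-loop).
The vertices on cycles are {1, 3, 5, 7, 11, 12, 13, 14} — 8 in total.

8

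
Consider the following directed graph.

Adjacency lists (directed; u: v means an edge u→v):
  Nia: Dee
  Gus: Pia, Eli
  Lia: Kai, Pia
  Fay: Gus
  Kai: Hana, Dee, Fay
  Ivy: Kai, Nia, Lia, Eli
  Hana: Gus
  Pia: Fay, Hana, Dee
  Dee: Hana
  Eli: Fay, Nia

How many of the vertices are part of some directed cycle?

7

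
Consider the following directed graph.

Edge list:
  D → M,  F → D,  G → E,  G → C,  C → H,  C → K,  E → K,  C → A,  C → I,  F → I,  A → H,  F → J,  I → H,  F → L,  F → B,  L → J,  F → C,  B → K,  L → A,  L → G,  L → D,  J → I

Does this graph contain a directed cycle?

No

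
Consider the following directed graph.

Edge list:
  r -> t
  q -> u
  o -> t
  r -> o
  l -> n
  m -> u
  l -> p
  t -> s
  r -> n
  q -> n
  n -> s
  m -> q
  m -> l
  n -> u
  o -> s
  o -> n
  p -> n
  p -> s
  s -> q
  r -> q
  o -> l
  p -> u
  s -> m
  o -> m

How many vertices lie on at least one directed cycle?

6

A vertex is on a directed cycle iff it belongs to a strongly connected component of size ≥ 2 (or has a self-loop).
The vertices on cycles are {l, m, n, p, q, s} — 6 in total.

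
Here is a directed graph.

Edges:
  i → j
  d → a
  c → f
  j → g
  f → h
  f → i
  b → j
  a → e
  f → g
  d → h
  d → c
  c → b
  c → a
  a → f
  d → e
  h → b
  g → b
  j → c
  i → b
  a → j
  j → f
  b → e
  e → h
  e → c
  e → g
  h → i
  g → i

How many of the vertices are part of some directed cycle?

A vertex is on a directed cycle iff it belongs to a strongly connected component of size ≥ 2 (or has a self-loop).
The vertices on cycles are {a, b, c, e, f, g, h, i, j} — 9 in total.

9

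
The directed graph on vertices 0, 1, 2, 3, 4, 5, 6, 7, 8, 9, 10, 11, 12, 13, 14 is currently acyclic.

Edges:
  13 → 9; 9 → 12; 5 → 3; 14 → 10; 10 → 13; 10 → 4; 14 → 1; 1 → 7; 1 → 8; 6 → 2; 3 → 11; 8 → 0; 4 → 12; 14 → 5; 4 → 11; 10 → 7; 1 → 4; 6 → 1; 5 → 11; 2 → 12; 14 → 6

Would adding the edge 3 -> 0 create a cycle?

No

Adding 3→0 creates a cycle iff 0 can already reach 3.
Explore from 0: no path reaches 3. The graph stays acyclic.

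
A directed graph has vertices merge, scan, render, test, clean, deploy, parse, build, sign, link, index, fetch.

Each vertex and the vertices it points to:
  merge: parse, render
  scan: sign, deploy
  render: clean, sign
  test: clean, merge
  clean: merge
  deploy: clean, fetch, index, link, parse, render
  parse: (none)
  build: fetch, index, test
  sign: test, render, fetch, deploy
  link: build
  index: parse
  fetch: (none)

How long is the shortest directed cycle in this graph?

For each vertex v, BFS finds the shortest path from v back to v.
The shortest such closed walk is sign → render → sign, length 2.

2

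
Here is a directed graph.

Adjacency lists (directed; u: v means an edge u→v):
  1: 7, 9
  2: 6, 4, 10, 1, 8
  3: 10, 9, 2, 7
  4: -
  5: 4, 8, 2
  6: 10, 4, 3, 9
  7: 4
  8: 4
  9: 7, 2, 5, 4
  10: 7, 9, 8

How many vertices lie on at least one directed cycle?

A vertex is on a directed cycle iff it belongs to a strongly connected component of size ≥ 2 (or has a self-loop).
The vertices on cycles are {1, 2, 3, 5, 6, 9, 10} — 7 in total.

7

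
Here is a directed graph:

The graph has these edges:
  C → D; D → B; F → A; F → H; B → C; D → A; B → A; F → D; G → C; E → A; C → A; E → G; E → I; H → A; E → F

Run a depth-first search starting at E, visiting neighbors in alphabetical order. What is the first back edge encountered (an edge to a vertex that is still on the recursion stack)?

C→D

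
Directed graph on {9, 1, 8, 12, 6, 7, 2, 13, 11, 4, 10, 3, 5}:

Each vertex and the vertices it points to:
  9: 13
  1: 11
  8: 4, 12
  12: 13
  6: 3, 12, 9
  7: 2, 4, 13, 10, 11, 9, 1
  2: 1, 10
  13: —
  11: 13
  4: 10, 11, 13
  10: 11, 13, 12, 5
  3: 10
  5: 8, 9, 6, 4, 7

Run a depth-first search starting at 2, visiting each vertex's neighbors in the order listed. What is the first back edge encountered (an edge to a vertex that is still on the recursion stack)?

4->10

DFS from 2 (visiting each vertex's neighbors in the order listed); mark gray on enter, black on exit:
2 gray
  1 gray
    11 gray
      13 gray
      13 black
    11 black
  1 black
  10 gray
    10→11: 11 black — skip
    10→13: 13 black — skip
    12 gray
      12→13: 13 black — skip
    12 black
    5 gray
      8 gray
        4 gray
          4→10: 10 is gray → back edge
First back edge: 4 → 10.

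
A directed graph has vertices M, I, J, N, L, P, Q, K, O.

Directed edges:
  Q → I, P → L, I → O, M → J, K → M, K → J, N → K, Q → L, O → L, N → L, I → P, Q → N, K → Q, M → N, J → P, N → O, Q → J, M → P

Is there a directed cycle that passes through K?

K is on a cycle iff K can reach itself via ≥1 edge.
K → M → N → K — yes.

Yes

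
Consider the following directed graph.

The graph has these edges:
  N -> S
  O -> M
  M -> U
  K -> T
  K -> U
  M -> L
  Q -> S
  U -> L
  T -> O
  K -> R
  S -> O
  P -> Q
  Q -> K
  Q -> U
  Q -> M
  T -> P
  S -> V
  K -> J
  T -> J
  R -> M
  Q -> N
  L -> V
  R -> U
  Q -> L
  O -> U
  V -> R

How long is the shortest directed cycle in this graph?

4

For each vertex v, BFS finds the shortest path from v back to v.
The shortest such closed walk is Q → K → T → P → Q, length 4.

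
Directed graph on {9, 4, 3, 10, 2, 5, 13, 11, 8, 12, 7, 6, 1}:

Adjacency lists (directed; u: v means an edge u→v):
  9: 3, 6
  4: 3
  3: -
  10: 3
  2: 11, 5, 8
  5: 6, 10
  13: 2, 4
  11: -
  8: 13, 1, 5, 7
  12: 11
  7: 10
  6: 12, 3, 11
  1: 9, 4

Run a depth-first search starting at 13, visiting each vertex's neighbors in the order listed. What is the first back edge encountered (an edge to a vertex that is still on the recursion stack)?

8→13

DFS from 13 (visiting each vertex's neighbors in the order listed); mark gray on enter, black on exit:
13 gray
  2 gray
    11 gray
    11 black
    5 gray
      6 gray
        12 gray
          12→11: 11 black — skip
        12 black
        3 gray
        3 black
        6→11: 11 black — skip
      6 black
      10 gray
        10→3: 3 black — skip
      10 black
    5 black
    8 gray
      8→13: 13 is gray → back edge
First back edge: 8 → 13.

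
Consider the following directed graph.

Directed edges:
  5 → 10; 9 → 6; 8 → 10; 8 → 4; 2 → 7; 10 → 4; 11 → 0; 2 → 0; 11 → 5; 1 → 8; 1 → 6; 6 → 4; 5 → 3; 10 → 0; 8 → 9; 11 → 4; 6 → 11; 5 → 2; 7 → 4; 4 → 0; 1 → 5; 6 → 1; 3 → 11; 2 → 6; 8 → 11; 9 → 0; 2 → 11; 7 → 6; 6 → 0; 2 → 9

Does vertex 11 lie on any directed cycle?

Yes

11 is on a cycle iff 11 can reach itself via ≥1 edge.
11 → 5 → 2 → 11 — yes.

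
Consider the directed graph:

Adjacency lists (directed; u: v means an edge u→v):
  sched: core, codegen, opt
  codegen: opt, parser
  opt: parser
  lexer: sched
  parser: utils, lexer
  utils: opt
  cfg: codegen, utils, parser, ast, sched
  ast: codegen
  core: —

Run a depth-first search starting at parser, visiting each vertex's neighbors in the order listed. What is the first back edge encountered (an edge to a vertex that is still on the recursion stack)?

DFS from parser (visiting each vertex's neighbors in the order listed); mark gray on enter, black on exit:
parser gray
  utils gray
    opt gray
      opt→parser: parser is gray → back edge
First back edge: opt → parser.

opt→parser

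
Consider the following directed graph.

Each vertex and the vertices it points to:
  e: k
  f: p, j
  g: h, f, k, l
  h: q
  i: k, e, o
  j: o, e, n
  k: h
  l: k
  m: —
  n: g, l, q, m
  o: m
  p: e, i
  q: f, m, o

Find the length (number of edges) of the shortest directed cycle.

4

For each vertex v, BFS finds the shortest path from v back to v.
The shortest such closed walk is f → j → n → g → f, length 4.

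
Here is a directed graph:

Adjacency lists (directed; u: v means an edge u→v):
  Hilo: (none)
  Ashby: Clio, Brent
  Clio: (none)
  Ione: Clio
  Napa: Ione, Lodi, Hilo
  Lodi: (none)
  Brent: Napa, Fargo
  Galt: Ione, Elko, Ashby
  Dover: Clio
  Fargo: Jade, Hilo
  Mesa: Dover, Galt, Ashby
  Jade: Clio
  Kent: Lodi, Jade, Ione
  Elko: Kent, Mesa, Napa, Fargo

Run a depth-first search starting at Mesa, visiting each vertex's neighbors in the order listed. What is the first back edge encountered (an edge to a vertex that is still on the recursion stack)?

Elko→Mesa

DFS from Mesa (visiting each vertex's neighbors in the order listed); mark gray on enter, black on exit:
Mesa gray
  Dover gray
    Clio gray
    Clio black
  Dover black
  Galt gray
    Ione gray
      Ione→Clio: Clio black — skip
    Ione black
    Elko gray
      Kent gray
        Lodi gray
        Lodi black
        Jade gray
          Jade→Clio: Clio black — skip
        Jade black
        Kent→Ione: Ione black — skip
      Kent black
      Elko→Mesa: Mesa is gray → back edge
First back edge: Elko → Mesa.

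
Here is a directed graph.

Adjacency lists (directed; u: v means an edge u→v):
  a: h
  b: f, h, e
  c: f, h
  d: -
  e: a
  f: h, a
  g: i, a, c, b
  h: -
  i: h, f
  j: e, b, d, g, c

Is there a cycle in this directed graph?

No

DFS with white/gray/black marking, starting from g:
g gray
  i gray
    h gray
    h black
    f gray
      f→h: h black — skip
      a gray
        a→h: h black — skip
      a black
    f black
  i black
  g→a: a black — skip
  c gray
    c→f: f black — skip
    c→h: h black — skip
  c black
  b gray
    b→f: f black — skip
    b→h: h black — skip
    e gray
      e→a: a black — skip
    e black
  b black
g black
d gray
d black
j gray
  j→e: e black — skip
  j→b: b black — skip
  j→d: d black — skip
  j→g: g black — skip
  j→c: c black — skip
j black
Every edge goes to a white or black vertex — no back edge, so the graph is acyclic.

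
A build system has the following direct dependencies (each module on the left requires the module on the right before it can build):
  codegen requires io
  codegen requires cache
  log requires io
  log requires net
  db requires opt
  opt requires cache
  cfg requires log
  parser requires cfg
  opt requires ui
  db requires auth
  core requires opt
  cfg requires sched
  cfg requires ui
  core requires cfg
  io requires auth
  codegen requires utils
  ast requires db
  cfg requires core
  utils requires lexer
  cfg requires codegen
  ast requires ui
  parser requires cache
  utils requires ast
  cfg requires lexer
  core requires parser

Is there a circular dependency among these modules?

Yes

DFS with white/gray/black marking, starting from log:
log gray
  io gray
    auth gray
    auth black
  io black
  net gray
  net black
log black
cache gray
cache black
utils gray
  lexer gray
  lexer black
  ast gray
    ui gray
    ui black
    db gray
      opt gray
        opt→cache: cache black — skip
        opt→ui: ui black — skip
      opt black
      db→auth: auth black — skip
    db black
  ast black
utils black
core gray
  parser gray
    parser→cache: cache black — skip
    cfg gray
      cfg→lexer: lexer black — skip
      codegen gray
        codegen→utils: utils black — skip
        codegen→io: io black — skip
        codegen→cache: cache black — skip
      codegen black
      cfg→ui: ui black — skip
      cfg→log: log black — skip
      cfg→core: core is gray → back edge
Back edge found, so a cycle exists: core → parser → cfg → core.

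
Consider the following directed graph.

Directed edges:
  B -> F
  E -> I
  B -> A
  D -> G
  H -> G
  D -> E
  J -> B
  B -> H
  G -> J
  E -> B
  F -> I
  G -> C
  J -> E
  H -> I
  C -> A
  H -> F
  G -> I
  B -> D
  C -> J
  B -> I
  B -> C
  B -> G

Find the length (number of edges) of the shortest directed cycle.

3

For each vertex v, BFS finds the shortest path from v back to v.
The shortest such closed walk is J → B → C → J, length 3.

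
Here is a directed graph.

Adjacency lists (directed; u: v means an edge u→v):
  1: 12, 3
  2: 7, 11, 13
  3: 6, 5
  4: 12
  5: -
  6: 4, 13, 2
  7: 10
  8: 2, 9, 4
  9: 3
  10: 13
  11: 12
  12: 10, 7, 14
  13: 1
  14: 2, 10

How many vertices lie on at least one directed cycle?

11

A vertex is on a directed cycle iff it belongs to a strongly connected component of size ≥ 2 (or has a self-loop).
The vertices on cycles are {1, 2, 3, 4, 6, 7, 10, 11, 12, 13, 14} — 11 in total.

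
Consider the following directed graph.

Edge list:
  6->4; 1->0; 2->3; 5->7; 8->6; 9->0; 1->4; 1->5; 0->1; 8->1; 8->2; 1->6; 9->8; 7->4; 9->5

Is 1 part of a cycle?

1 is on a cycle iff 1 can reach itself via ≥1 edge.
1 → 0 → 1 — yes.

Yes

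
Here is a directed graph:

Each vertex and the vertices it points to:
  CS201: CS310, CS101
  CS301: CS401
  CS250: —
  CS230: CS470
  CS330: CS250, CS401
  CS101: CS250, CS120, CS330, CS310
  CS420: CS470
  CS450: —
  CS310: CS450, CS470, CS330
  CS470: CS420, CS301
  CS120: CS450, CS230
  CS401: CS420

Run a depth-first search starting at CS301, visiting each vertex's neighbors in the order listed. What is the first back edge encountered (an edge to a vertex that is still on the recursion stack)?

DFS from CS301 (visiting each vertex's neighbors in the order listed); mark gray on enter, black on exit:
CS301 gray
  CS401 gray
    CS420 gray
      CS470 gray
        CS470→CS420: CS420 is gray → back edge
First back edge: CS470 → CS420.

CS470→CS420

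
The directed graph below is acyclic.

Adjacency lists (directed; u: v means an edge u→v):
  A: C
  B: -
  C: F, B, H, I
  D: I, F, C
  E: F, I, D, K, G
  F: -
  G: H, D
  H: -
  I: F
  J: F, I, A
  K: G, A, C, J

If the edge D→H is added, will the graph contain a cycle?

No

Adding D→H creates a cycle iff H can already reach D.
Explore from H: no path reaches D. The graph stays acyclic.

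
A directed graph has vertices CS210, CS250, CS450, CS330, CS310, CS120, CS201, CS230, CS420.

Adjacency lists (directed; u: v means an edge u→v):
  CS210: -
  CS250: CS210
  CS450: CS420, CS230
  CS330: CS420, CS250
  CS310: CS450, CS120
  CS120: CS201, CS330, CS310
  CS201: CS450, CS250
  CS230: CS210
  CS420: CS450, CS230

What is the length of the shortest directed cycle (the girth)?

2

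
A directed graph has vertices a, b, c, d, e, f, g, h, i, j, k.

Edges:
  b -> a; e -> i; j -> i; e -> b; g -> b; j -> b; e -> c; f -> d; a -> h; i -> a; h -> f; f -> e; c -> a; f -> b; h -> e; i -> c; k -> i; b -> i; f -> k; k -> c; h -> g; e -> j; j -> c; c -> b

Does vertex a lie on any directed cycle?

a is on a cycle iff a can reach itself via ≥1 edge.
a → h → f → b → a — yes.

Yes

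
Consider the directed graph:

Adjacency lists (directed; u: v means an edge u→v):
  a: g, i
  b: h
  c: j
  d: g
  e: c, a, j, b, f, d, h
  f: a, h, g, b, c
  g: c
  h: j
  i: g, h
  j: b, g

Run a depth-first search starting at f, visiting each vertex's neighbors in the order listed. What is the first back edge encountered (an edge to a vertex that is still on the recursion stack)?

h->j

DFS from f (visiting each vertex's neighbors in the order listed); mark gray on enter, black on exit:
f gray
  a gray
    g gray
      c gray
        j gray
          b gray
            h gray
              h→j: j is gray → back edge
First back edge: h → j.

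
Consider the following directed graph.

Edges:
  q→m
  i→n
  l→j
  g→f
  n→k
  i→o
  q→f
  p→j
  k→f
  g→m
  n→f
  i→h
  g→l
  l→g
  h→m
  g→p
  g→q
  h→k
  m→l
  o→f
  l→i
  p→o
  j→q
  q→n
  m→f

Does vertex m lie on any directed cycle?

Yes

m is on a cycle iff m can reach itself via ≥1 edge.
m → l → g → m — yes.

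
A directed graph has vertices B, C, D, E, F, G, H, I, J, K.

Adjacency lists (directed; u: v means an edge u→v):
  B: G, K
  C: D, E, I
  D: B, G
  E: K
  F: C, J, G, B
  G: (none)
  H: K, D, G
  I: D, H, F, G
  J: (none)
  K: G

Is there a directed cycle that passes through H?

No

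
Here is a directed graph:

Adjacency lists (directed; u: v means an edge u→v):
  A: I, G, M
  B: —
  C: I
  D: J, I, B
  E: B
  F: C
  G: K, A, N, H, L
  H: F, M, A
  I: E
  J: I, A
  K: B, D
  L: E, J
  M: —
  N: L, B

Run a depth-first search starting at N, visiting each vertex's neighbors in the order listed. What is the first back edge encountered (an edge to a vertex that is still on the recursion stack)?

DFS from N (visiting each vertex's neighbors in the order listed); mark gray on enter, black on exit:
N gray
  L gray
    E gray
      B gray
      B black
    E black
    J gray
      I gray
        I→E: E black — skip
      I black
      A gray
        A→I: I black — skip
        G gray
          K gray
            K→B: B black — skip
            D gray
              D→J: J is gray → back edge
First back edge: D → J.

D→J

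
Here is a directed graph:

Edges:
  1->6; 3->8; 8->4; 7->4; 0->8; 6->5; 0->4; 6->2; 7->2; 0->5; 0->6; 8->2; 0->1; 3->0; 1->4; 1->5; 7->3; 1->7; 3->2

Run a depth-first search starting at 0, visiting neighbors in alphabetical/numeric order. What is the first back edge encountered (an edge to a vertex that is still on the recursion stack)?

DFS from 0 (visiting neighbors in alphabetical/numeric order); mark gray on enter, black on exit:
0 gray
  1 gray
    4 gray
    4 black
    5 gray
    5 black
    6 gray
      2 gray
      2 black
      6→5: 5 black — skip
    6 black
    7 gray
      7→2: 2 black — skip
      3 gray
        3→0: 0 is gray → back edge
First back edge: 3 → 0.

3→0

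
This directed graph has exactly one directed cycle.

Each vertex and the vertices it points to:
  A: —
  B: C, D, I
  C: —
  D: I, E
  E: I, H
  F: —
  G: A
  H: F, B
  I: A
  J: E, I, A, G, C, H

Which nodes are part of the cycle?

DFS with gray/black marking from H:
H gray
  F gray
  F black
  B gray
    C gray
    C black
    D gray
      I gray
        A gray
        A black
      I black
      E gray
        E→I: I black — skip
        E→H: H is gray → back edge
Back edge closes the cycle H → B → D → E → H; its vertices are {B, D, E, H}.

B, D, E, H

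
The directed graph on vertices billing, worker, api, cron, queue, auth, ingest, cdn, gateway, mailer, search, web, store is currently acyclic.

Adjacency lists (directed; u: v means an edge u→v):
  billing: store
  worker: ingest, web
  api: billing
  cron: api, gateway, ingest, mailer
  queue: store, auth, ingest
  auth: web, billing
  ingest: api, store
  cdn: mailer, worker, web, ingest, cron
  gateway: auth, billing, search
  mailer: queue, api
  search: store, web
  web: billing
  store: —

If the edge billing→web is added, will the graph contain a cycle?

Yes

Adding billing→web creates a cycle iff web can already reach billing.
Path from web: web → billing.
So web → … → billing → web is a cycle.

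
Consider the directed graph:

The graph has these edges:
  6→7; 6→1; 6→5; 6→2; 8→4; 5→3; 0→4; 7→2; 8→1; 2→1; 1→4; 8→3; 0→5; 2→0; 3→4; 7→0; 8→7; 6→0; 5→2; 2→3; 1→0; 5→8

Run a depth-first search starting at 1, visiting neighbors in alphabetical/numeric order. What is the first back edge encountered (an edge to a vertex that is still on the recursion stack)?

DFS from 1 (visiting neighbors in alphabetical/numeric order); mark gray on enter, black on exit:
1 gray
  0 gray
    4 gray
    4 black
    5 gray
      2 gray
        2→0: 0 is gray → back edge
First back edge: 2 → 0.

2->0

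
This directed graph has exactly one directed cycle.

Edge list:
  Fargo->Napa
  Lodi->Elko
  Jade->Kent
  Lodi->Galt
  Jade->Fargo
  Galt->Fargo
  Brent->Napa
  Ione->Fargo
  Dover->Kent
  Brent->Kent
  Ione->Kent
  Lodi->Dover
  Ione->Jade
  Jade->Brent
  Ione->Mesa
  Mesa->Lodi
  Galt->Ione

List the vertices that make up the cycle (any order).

DFS with gray/black marking from Ione:
Ione gray
  Kent gray
  Kent black
  Fargo gray
    Napa gray
    Napa black
  Fargo black
  Jade gray
    Jade→Fargo: Fargo black — skip
    Jade→Kent: Kent black — skip
    Brent gray
      Brent→Napa: Napa black — skip
      Brent→Kent: Kent black — skip
    Brent black
  Jade black
  Mesa gray
    Lodi gray
      Dover gray
        Dover→Kent: Kent black — skip
      Dover black
      Elko gray
      Elko black
      Galt gray
        Galt→Ione: Ione is gray → back edge
Back edge closes the cycle Ione → Mesa → Lodi → Galt → Ione; its vertices are {Galt, Ione, Lodi, Mesa}.

Galt, Ione, Lodi, Mesa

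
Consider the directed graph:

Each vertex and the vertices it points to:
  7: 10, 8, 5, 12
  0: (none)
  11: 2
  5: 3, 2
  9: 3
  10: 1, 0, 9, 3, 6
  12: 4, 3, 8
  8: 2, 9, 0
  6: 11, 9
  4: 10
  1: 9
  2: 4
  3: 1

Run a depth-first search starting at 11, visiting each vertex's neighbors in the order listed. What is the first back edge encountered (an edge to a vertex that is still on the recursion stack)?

DFS from 11 (visiting each vertex's neighbors in the order listed); mark gray on enter, black on exit:
11 gray
  2 gray
    4 gray
      10 gray
        1 gray
          9 gray
            3 gray
              3→1: 1 is gray → back edge
First back edge: 3 → 1.

3→1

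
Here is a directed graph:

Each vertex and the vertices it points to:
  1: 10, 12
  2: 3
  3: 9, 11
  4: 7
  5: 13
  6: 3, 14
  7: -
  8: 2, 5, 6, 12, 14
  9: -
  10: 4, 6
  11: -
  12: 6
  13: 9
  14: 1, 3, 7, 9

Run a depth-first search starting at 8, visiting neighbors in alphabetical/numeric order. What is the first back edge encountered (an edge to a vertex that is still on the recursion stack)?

10->6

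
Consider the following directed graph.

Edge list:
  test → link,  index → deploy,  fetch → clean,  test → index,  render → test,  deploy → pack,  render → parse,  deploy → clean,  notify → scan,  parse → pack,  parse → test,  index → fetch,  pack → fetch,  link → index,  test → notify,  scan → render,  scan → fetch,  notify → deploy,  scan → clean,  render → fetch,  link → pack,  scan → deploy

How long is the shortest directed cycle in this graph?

4

For each vertex v, BFS finds the shortest path from v back to v.
The shortest such closed walk is render → test → notify → scan → render, length 4.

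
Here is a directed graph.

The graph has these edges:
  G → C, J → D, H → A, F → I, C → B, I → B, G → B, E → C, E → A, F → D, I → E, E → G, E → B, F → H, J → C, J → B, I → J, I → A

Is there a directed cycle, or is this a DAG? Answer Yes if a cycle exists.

DFS with white/gray/black marking, starting from A:
A gray
A black
B gray
B black
C gray
  C→B: B black — skip
C black
D gray
D black
E gray
  E→B: B black — skip
  E→C: C black — skip
  E→A: A black — skip
  G gray
    G→B: B black — skip
    G→C: C black — skip
  G black
E black
F gray
  I gray
    I→B: B black — skip
    I→E: E black — skip
    I→A: A black — skip
    J gray
      J→C: C black — skip
      J→D: D black — skip
      J→B: B black — skip
    J black
  I black
  H gray
    H→A: A black — skip
  H black
  F→D: D black — skip
F black
Every edge goes to a white or black vertex — no back edge, so the graph is acyclic.

No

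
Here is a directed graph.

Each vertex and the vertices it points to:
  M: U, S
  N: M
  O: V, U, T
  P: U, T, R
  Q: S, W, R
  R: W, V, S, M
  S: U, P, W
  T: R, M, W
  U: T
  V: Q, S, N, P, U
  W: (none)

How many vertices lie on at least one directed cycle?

A vertex is on a directed cycle iff it belongs to a strongly connected component of size ≥ 2 (or has a self-loop).
The vertices on cycles are {M, N, P, Q, R, S, T, U, V} — 9 in total.

9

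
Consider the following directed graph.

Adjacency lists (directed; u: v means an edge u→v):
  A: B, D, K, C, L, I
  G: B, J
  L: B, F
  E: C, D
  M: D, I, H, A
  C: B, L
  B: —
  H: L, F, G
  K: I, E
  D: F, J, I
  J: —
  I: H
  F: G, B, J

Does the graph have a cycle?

DFS with white/gray/black marking, starting from J:
J gray
J black
A gray
  B gray
  B black
  D gray
    F gray
      G gray
        G→B: B black — skip
        G→J: J black — skip
      G black
      F→B: B black — skip
      F→J: J black — skip
    F black
    D→J: J black — skip
    I gray
      H gray
        L gray
          L→B: B black — skip
          L→F: F black — skip
        L black
        H→F: F black — skip
        H→G: G black — skip
      H black
    I black
  D black
  K gray
    K→I: I black — skip
    E gray
      C gray
        C→B: B black — skip
        C→L: L black — skip
      C black
      E→D: D black — skip
    E black
  K black
  A→C: C black — skip
  A→L: L black — skip
  A→I: I black — skip
A black
M gray
  M→D: D black — skip
  M→I: I black — skip
  M→H: H black — skip
  M→A: A black — skip
M black
Every edge goes to a white or black vertex — no back edge, so the graph is acyclic.

No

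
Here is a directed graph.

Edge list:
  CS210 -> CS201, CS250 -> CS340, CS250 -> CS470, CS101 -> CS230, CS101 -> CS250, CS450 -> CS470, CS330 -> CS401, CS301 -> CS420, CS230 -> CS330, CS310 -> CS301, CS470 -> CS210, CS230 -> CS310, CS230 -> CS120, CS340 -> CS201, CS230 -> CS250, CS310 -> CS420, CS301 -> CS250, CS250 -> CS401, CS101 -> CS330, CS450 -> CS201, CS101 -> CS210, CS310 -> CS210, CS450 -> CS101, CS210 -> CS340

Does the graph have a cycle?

DFS with white/gray/black marking, starting from CS401:
CS401 gray
CS401 black
CS330 gray
  CS330→CS401: CS401 black — skip
CS330 black
CS340 gray
  CS201 gray
  CS201 black
CS340 black
CS230 gray
  CS250 gray
    CS470 gray
      CS210 gray
        CS210→CS201: CS201 black — skip
        CS210→CS340: CS340 black — skip
      CS210 black
    CS470 black
    CS250→CS340: CS340 black — skip
    CS250→CS401: CS401 black — skip
  CS250 black
  CS310 gray
    CS301 gray
      CS301→CS250: CS250 black — skip
      CS420 gray
      CS420 black
    CS301 black
    CS310→CS210: CS210 black — skip
    CS310→CS420: CS420 black — skip
  CS310 black
  CS230→CS330: CS330 black — skip
  CS120 gray
  CS120 black
CS230 black
CS450 gray
  CS450→CS201: CS201 black — skip
  CS101 gray
    CS101→CS230: CS230 black — skip
    CS101→CS210: CS210 black — skip
    CS101→CS250: CS250 black — skip
    CS101→CS330: CS330 black — skip
  CS101 black
  CS450→CS470: CS470 black — skip
CS450 black
Every edge goes to a white or black vertex — no back edge, so the graph is acyclic.

No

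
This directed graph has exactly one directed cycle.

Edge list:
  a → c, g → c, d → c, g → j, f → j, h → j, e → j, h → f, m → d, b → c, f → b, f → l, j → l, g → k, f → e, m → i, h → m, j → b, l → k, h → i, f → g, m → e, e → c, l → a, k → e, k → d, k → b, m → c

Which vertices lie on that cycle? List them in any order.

e, j, k, l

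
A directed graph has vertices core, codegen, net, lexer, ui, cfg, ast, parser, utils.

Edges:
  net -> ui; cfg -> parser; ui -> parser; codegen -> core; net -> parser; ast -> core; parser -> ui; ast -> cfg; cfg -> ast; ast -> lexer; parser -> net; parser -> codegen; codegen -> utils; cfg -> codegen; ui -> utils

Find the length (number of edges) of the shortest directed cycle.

For each vertex v, BFS finds the shortest path from v back to v.
The shortest such closed walk is cfg → ast → cfg, length 2.

2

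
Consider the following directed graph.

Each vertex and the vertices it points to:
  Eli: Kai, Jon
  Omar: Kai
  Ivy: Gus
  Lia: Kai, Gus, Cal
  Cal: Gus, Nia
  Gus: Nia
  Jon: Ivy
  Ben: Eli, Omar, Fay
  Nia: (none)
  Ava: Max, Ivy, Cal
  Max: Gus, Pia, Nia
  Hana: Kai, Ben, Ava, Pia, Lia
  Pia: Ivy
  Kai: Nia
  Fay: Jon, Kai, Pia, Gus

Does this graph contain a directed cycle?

No

DFS with white/gray/black marking, starting from Ivy:
Ivy gray
  Gus gray
    Nia gray
    Nia black
  Gus black
Ivy black
Eli gray
  Kai gray
    Kai→Nia: Nia black — skip
  Kai black
  Jon gray
    Jon→Ivy: Ivy black — skip
  Jon black
Eli black
Omar gray
  Omar→Kai: Kai black — skip
Omar black
Lia gray
  Lia→Kai: Kai black — skip
  Lia→Gus: Gus black — skip
  Cal gray
    Cal→Gus: Gus black — skip
    Cal→Nia: Nia black — skip
  Cal black
Lia black
Ben gray
  Ben→Eli: Eli black — skip
  Ben→Omar: Omar black — skip
  Fay gray
    Fay→Jon: Jon black — skip
    Fay→Kai: Kai black — skip
    Pia gray
      Pia→Ivy: Ivy black — skip
    Pia black
    Fay→Gus: Gus black — skip
  Fay black
Ben black
Ava gray
  Max gray
    Max→Gus: Gus black — skip
    Max→Pia: Pia black — skip
    Max→Nia: Nia black — skip
  Max black
  Ava→Ivy: Ivy black — skip
  Ava→Cal: Cal black — skip
Ava black
Hana gray
  Hana→Kai: Kai black — skip
  Hana→Ben: Ben black — skip
  Hana→Ava: Ava black — skip
  Hana→Pia: Pia black — skip
  Hana→Lia: Lia black — skip
Hana black
Every edge goes to a white or black vertex — no back edge, so the graph is acyclic.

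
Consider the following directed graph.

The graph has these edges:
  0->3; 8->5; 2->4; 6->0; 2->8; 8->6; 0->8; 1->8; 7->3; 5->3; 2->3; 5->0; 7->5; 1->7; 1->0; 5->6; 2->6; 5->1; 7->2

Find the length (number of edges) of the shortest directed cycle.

3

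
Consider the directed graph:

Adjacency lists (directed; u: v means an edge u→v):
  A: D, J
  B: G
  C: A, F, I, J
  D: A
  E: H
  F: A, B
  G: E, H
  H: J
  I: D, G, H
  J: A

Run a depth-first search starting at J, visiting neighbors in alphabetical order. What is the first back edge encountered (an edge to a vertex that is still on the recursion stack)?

DFS from J (visiting neighbors in alphabetical order); mark gray on enter, black on exit:
J gray
  A gray
    D gray
      D→A: A is gray → back edge
First back edge: D → A.

D→A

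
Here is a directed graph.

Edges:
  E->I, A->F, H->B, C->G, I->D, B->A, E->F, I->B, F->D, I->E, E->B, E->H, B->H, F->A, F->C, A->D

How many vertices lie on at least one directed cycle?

6

A vertex is on a directed cycle iff it belongs to a strongly connected component of size ≥ 2 (or has a self-loop).
The vertices on cycles are {A, B, E, F, H, I} — 6 in total.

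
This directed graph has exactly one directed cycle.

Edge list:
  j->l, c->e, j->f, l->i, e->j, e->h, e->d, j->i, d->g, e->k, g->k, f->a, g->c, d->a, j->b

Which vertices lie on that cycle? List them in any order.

DFS with gray/black marking from e:
e gray
  h gray
  h black
  d gray
    a gray
    a black
    g gray
      k gray
      k black
      c gray
        c→e: e is gray → back edge
Back edge closes the cycle e → d → g → c → e; its vertices are {c, d, e, g}.

c, d, e, g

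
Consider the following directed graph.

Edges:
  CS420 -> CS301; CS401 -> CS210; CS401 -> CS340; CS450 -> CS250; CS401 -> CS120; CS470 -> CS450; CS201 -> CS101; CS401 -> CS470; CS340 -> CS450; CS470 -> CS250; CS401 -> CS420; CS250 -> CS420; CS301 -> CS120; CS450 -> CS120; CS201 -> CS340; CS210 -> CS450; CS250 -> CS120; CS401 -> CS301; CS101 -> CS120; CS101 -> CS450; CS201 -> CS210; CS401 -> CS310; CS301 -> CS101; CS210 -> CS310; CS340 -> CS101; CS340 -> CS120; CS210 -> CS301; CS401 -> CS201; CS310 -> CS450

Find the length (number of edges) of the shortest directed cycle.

5

For each vertex v, BFS finds the shortest path from v back to v.
The shortest such closed walk is CS420 → CS301 → CS101 → CS450 → CS250 → CS420, length 5.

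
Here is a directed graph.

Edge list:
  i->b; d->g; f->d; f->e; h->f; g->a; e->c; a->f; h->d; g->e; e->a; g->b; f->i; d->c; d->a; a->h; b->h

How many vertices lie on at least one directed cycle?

A vertex is on a directed cycle iff it belongs to a strongly connected component of size ≥ 2 (or has a self-loop).
The vertices on cycles are {a, b, d, e, f, g, h, i} — 8 in total.

8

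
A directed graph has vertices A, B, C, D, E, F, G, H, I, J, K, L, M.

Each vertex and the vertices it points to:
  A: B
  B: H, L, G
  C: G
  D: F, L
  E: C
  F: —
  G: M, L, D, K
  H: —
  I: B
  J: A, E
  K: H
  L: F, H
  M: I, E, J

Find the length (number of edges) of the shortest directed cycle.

For each vertex v, BFS finds the shortest path from v back to v.
The shortest such closed walk is G → M → I → B → G, length 4.

4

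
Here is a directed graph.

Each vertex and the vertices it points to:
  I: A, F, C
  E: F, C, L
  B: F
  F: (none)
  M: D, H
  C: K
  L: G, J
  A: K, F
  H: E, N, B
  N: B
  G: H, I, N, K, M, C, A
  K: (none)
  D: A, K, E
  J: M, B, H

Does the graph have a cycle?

Yes

DFS with white/gray/black marking, starting from H:
H gray
  E gray
    F gray
    F black
    C gray
      K gray
      K black
    C black
    L gray
      G gray
        G→H: H is gray → back edge
Back edge found, so a cycle exists: H → E → L → G → H.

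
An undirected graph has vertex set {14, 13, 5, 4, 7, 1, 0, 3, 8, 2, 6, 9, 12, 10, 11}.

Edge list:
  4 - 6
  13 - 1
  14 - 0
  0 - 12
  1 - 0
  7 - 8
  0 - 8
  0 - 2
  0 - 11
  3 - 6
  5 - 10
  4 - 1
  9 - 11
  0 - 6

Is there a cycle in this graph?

Yes

DFS, tracking each vertex's parent; an edge to a visited non-parent vertex closes a cycle.
Start from 5:
visit 5 (parent –)
  visit 10 (parent 5)
    10–5: parent, skip
visit 14 (parent –)
  visit 0 (parent 14)
    visit 2 (parent 0)
      2–0: parent, skip
    visit 12 (parent 0)
      12–0: parent, skip
    visit 11 (parent 0)
      visit 9 (parent 11)
        9–11: parent, skip
      11–0: parent, skip
    visit 6 (parent 0)
      visit 3 (parent 6)
        3–6: parent, skip
      6–0: parent, skip
      visit 4 (parent 6)
        4–6: parent, skip
        visit 1 (parent 4)
          1–0: 0 visited and ≠ parent → cycle
Cycle: 0 – 6 – 4 – 1 – 0.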